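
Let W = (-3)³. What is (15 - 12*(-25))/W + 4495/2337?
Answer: -7590/779 ≈ -9.7433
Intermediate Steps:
W = -27
(15 - 12*(-25))/W + 4495/2337 = (15 - 12*(-25))/(-27) + 4495/2337 = (15 + 300)*(-1/27) + 4495*(1/2337) = 315*(-1/27) + 4495/2337 = -35/3 + 4495/2337 = -7590/779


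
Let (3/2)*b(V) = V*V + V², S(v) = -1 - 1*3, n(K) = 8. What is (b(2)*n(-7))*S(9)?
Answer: -512/3 ≈ -170.67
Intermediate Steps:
S(v) = -4 (S(v) = -1 - 3 = -4)
b(V) = 4*V²/3 (b(V) = 2*(V*V + V²)/3 = 2*(V² + V²)/3 = 2*(2*V²)/3 = 4*V²/3)
(b(2)*n(-7))*S(9) = (((4/3)*2²)*8)*(-4) = (((4/3)*4)*8)*(-4) = ((16/3)*8)*(-4) = (128/3)*(-4) = -512/3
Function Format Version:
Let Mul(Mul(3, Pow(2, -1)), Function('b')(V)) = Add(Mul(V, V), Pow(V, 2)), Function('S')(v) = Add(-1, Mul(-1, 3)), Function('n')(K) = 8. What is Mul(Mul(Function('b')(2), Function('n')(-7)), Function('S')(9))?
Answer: Rational(-512, 3) ≈ -170.67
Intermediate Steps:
Function('S')(v) = -4 (Function('S')(v) = Add(-1, -3) = -4)
Function('b')(V) = Mul(Rational(4, 3), Pow(V, 2)) (Function('b')(V) = Mul(Rational(2, 3), Add(Mul(V, V), Pow(V, 2))) = Mul(Rational(2, 3), Add(Pow(V, 2), Pow(V, 2))) = Mul(Rational(2, 3), Mul(2, Pow(V, 2))) = Mul(Rational(4, 3), Pow(V, 2)))
Mul(Mul(Function('b')(2), Function('n')(-7)), Function('S')(9)) = Mul(Mul(Mul(Rational(4, 3), Pow(2, 2)), 8), -4) = Mul(Mul(Mul(Rational(4, 3), 4), 8), -4) = Mul(Mul(Rational(16, 3), 8), -4) = Mul(Rational(128, 3), -4) = Rational(-512, 3)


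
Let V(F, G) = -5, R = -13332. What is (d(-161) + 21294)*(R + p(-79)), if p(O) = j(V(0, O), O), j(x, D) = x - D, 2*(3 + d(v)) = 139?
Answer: -283197509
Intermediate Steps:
d(v) = 133/2 (d(v) = -3 + (½)*139 = -3 + 139/2 = 133/2)
p(O) = -5 - O
(d(-161) + 21294)*(R + p(-79)) = (133/2 + 21294)*(-13332 + (-5 - 1*(-79))) = 42721*(-13332 + (-5 + 79))/2 = 42721*(-13332 + 74)/2 = (42721/2)*(-13258) = -283197509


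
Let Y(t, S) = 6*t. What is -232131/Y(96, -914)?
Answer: -77377/192 ≈ -403.01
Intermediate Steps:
-232131/Y(96, -914) = -232131/(6*96) = -232131/576 = -232131*1/576 = -77377/192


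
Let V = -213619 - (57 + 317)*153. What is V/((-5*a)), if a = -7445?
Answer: -270841/37225 ≈ -7.2758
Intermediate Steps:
V = -270841 (V = -213619 - 374*153 = -213619 - 1*57222 = -213619 - 57222 = -270841)
V/((-5*a)) = -270841/((-5*(-7445))) = -270841/37225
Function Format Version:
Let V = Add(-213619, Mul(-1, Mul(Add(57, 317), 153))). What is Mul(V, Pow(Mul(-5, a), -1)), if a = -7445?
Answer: Rational(-270841, 37225) ≈ -7.2758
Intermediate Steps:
V = -270841 (V = Add(-213619, Mul(-1, Mul(374, 153))) = Add(-213619, Mul(-1, 57222)) = Add(-213619, -57222) = -270841)
Mul(V, Pow(Mul(-5, a), -1)) = Mul(-270841, Pow(Mul(-5, -7445), -1)) = Mul(-270841, Pow(37225, -1)) = Mul(-270841, Rational(1, 37225)) = Rational(-270841, 37225)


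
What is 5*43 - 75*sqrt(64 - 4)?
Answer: 215 - 150*sqrt(15) ≈ -365.95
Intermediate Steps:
5*43 - 75*sqrt(64 - 4) = 215 - 150*sqrt(15)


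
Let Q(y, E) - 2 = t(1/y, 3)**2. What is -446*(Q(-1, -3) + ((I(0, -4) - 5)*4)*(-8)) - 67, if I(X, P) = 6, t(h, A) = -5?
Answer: 2163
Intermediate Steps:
Q(y, E) = 27 (Q(y, E) = 2 + (-5)**2 = 2 + 25 = 27)
-446*(Q(-1, -3) + ((I(0, -4) - 5)*4)*(-8)) - 67 = -446*(27 + ((6 - 5)*4)*(-8)) - 67 = -446*(27 + (1*4)*(-8)) - 67 = -446*(27 + 4*(-8)) - 67 = -446*(27 - 32) - 67 = -446*(-5) - 67 = 2230 - 67 = 2163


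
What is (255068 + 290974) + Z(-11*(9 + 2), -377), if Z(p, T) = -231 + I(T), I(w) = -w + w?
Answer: 545811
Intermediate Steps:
I(w) = 0
Z(p, T) = -231 (Z(p, T) = -231 + 0 = -231)
(255068 + 290974) + Z(-11*(9 + 2), -377) = (255068 + 290974) - 231 = 546042 - 231 = 545811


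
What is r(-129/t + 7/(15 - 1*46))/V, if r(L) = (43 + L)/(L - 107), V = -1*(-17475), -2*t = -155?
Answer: -354/16385725 ≈ -2.1604e-5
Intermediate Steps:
t = 155/2 (t = -½*(-155) = 155/2 ≈ 77.500)
V = 17475
r(L) = (43 + L)/(-107 + L)
r(-129/t + 7/(15 - 1*46))/V = ((43 + (-129/155/2 + 7/(15 - 1*46)))/(-107 + (-129/155/2 + 7/(15 - 1*46))))/17475 = ((43 + (-129*2/155 + 7/(15 - 46)))/(-107 + (-129*2/155 + 7/(15 - 46))))*(1/17475) = ((43 + (-258/155 + 7/(-31)))/(-107 + (-258/155 + 7/(-31))))*(1/17475) = ((43 + (-258/155 + 7*(-1/31)))/(-107 + (-258/155 + 7*(-1/31))))*(1/17475) = ((43 + (-258/155 - 7/31))/(-107 + (-258/155 - 7/31)))*(1/17475) = ((43 - 293/155)/(-107 - 293/155))*(1/17475) = ((6372/155)/(-16878/155))*(1/17475) = -155/16878*6372/155*(1/17475) = -1062/2813*1/17475 = -354/16385725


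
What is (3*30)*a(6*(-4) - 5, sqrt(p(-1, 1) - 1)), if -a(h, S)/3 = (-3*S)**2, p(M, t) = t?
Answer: 0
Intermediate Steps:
a(h, S) = -27*S**2 (a(h, S) = -3*9*S**2 = -27*S**2)
(3*30)*a(6*(-4) - 5, sqrt(p(-1, 1) - 1)) = (3*30)*(-27*(sqrt(1 - 1))**2) = 90*(-27*(sqrt(0))**2) = 90*(-27*0**2) = 90*(-27*0) = 90*0 = 0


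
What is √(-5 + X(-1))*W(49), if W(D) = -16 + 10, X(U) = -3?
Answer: -12*I*√2 ≈ -16.971*I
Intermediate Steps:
W(D) = -6
√(-5 + X(-1))*W(49) = √(-5 - 3)*(-6) = √(-8)*(-6) = (2*I*√2)*(-6) = -12*I*√2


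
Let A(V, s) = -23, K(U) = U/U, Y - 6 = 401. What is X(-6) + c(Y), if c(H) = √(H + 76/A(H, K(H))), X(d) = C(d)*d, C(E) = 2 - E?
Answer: -48 + √213555/23 ≈ -27.908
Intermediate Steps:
Y = 407 (Y = 6 + 401 = 407)
K(U) = 1
X(d) = d*(2 - d) (X(d) = (2 - d)*d = d*(2 - d))
c(H) = √(-76/23 + H) (c(H) = √(H + 76/(-23)) = √(H + 76*(-1/23)) = √(H - 76/23) = √(-76/23 + H))
X(-6) + c(Y) = -6*(2 - 1*(-6)) + √(-1748 + 529*407)/23 = -6*(2 + 6) + √(-1748 + 215303)/23 = -6*8 + √213555/23 = -48 + √213555/23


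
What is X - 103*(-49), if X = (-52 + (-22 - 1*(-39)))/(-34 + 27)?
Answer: 5052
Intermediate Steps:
X = 5 (X = (-52 + (-22 + 39))/(-7) = (-52 + 17)*(-⅐) = -35*(-⅐) = 5)
X - 103*(-49) = 5 - 103*(-49) = 5 + 5047 = 5052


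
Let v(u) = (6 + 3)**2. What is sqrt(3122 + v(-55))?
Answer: sqrt(3203) ≈ 56.595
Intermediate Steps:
v(u) = 81 (v(u) = 9**2 = 81)
sqrt(3122 + v(-55)) = sqrt(3122 + 81) = sqrt(3203)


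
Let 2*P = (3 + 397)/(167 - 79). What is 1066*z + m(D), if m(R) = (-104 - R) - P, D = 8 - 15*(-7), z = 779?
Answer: 9132142/11 ≈ 8.3020e+5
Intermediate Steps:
P = 25/11 (P = ((3 + 397)/(167 - 79))/2 = (400/88)/2 = (400*(1/88))/2 = (½)*(50/11) = 25/11 ≈ 2.2727)
D = 113 (D = 8 + 105 = 113)
m(R) = -1169/11 - R (m(R) = (-104 - R) - 1*25/11 = (-104 - R) - 25/11 = -1169/11 - R)
1066*z + m(D) = 1066*779 + (-1169/11 - 1*113) = 830414 + (-1169/11 - 113) = 830414 - 2412/11 = 9132142/11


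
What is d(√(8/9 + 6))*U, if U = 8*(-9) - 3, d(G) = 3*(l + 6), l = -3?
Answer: -675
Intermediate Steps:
d(G) = 9 (d(G) = 3*(-3 + 6) = 3*3 = 9)
U = -75 (U = -72 - 3 = -75)
d(√(8/9 + 6))*U = 9*(-75) = -675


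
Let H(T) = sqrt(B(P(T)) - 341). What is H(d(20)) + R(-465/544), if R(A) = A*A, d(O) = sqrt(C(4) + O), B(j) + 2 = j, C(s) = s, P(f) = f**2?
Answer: 216225/295936 + I*sqrt(319) ≈ 0.73065 + 17.861*I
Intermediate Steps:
B(j) = -2 + j
d(O) = sqrt(4 + O)
R(A) = A**2
H(T) = sqrt(-343 + T**2) (H(T) = sqrt((-2 + T**2) - 341) = sqrt(-343 + T**2))
H(d(20)) + R(-465/544) = sqrt(-343 + (sqrt(4 + 20))**2) + (-465/544)**2 = sqrt(-343 + (sqrt(24))**2) + (-465*1/544)**2 = sqrt(-343 + (2*sqrt(6))**2) + (-465/544)**2 = sqrt(-343 + 24) + 216225/295936 = sqrt(-319) + 216225/295936 = I*sqrt(319) + 216225/295936 = 216225/295936 + I*sqrt(319)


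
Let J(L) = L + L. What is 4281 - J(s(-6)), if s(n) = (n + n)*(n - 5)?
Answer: 4017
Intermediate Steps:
s(n) = 2*n*(-5 + n) (s(n) = (2*n)*(-5 + n) = 2*n*(-5 + n))
J(L) = 2*L
4281 - J(s(-6)) = 4281 - 2*2*(-6)*(-5 - 6) = 4281 - 2*2*(-6)*(-11) = 4281 - 2*132 = 4281 - 1*264 = 4281 - 264 = 4017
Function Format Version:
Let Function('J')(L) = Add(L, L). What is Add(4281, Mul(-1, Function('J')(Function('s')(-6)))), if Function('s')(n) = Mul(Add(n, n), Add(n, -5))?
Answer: 4017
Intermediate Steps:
Function('s')(n) = Mul(2, n, Add(-5, n)) (Function('s')(n) = Mul(Mul(2, n), Add(-5, n)) = Mul(2, n, Add(-5, n)))
Function('J')(L) = Mul(2, L)
Add(4281, Mul(-1, Function('J')(Function('s')(-6)))) = Add(4281, Mul(-1, Mul(2, Mul(2, -6, Add(-5, -6))))) = Add(4281, Mul(-1, Mul(2, Mul(2, -6, -11)))) = Add(4281, Mul(-1, Mul(2, 132))) = Add(4281, Mul(-1, 264)) = Add(4281, -264) = 4017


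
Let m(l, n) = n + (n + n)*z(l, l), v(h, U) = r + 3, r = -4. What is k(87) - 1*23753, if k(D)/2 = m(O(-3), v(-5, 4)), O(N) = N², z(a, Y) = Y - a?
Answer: -23755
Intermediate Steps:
v(h, U) = -1 (v(h, U) = -4 + 3 = -1)
m(l, n) = n (m(l, n) = n + (n + n)*(l - l) = n + (2*n)*0 = n + 0 = n)
k(D) = -2 (k(D) = 2*(-1) = -2)
k(87) - 1*23753 = -2 - 1*23753 = -2 - 23753 = -23755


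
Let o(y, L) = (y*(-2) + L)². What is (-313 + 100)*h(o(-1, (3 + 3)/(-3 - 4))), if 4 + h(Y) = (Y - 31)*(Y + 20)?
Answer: 325596912/2401 ≈ 1.3561e+5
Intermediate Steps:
o(y, L) = (L - 2*y)² (o(y, L) = (-2*y + L)² = (L - 2*y)²)
h(Y) = -4 + (-31 + Y)*(20 + Y) (h(Y) = -4 + (Y - 31)*(Y + 20) = -4 + (-31 + Y)*(20 + Y))
(-313 + 100)*h(o(-1, (3 + 3)/(-3 - 4))) = (-313 + 100)*(-624 + (((3 + 3)/(-3 - 4) - 2*(-1))²)² - 11*((3 + 3)/(-3 - 4) - 2*(-1))²) = -213*(-624 + ((6/(-7) + 2)²)² - 11*(6/(-7) + 2)²) = -213*(-624 + ((6*(-⅐) + 2)²)² - 11*(6*(-⅐) + 2)²) = -213*(-624 + ((-6/7 + 2)²)² - 11*(-6/7 + 2)²) = -213*(-624 + ((8/7)²)² - 11*(8/7)²) = -213*(-624 + (64/49)² - 11*64/49) = -213*(-624 + 4096/2401 - 704/49) = -213*(-1528624/2401) = 325596912/2401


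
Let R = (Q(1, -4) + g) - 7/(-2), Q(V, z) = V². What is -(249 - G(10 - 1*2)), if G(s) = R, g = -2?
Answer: -493/2 ≈ -246.50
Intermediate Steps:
R = 5/2 (R = (1² - 2) - 7/(-2) = (1 - 2) - 7*(-½) = -1 + 7/2 = 5/2 ≈ 2.5000)
G(s) = 5/2
-(249 - G(10 - 1*2)) = -(249 - 1*5/2) = -(249 - 5/2) = -1*493/2 = -493/2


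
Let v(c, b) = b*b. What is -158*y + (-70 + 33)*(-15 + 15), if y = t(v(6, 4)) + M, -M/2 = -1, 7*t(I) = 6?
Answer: -3160/7 ≈ -451.43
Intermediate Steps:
v(c, b) = b**2
t(I) = 6/7 (t(I) = (1/7)*6 = 6/7)
M = 2 (M = -2*(-1) = 2)
y = 20/7 (y = 6/7 + 2 = 20/7 ≈ 2.8571)
-158*y + (-70 + 33)*(-15 + 15) = -158*20/7 + (-70 + 33)*(-15 + 15) = -3160/7 - 37*0 = -3160/7 + 0 = -3160/7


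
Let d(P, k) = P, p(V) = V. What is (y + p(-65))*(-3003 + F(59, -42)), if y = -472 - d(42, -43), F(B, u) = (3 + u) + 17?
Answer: 1751475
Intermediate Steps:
F(B, u) = 20 + u
y = -514 (y = -472 - 1*42 = -472 - 42 = -514)
(y + p(-65))*(-3003 + F(59, -42)) = (-514 - 65)*(-3003 + (20 - 42)) = -579*(-3003 - 22) = -579*(-3025) = 1751475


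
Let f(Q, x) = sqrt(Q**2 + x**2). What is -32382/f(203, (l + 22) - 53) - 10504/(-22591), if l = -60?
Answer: 10504/22591 - 2313*sqrt(1010)/505 ≈ -145.10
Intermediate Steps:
-32382/f(203, (l + 22) - 53) - 10504/(-22591) = -32382/sqrt(203**2 + ((-60 + 22) - 53)**2) - 10504/(-22591) = -32382/sqrt(41209 + (-38 - 53)**2) - 10504*(-1/22591) = -32382/sqrt(41209 + (-91)**2) + 10504/22591 = -32382/sqrt(41209 + 8281) + 10504/22591 = -32382*sqrt(1010)/7070 + 10504/22591 = -2313*sqrt(1010)/505 + 10504/22591 = 10504/22591 - 2313*sqrt(1010)/505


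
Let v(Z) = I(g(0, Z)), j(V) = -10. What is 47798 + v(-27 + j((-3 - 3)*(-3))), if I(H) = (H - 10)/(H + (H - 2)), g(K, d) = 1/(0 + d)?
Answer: 3633019/76 ≈ 47803.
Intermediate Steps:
g(K, d) = 1/d
I(H) = (-10 + H)/(-2 + 2*H) (I(H) = (-10 + H)/(H + (-2 + H)) = (-10 + H)/(-2 + 2*H))
v(Z) = (-10 + 1/Z)/(2*(-1 + 1/Z))
47798 + v(-27 + j((-3 - 3)*(-3))) = 47798 + (-1 + 10*(-27 - 10))/(2*(-1 + (-27 - 10))) = 47798 + (-1 + 10*(-37))/(2*(-1 - 37)) = 47798 + (½)*(-1 - 370)/(-38) = 47798 + (½)*(-1/38)*(-371) = 47798 + 371/76 = 3633019/76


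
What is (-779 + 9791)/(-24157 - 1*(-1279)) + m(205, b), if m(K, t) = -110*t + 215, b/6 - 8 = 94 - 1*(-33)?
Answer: -338920007/3813 ≈ -88885.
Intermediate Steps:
b = 810 (b = 48 + 6*(94 - 1*(-33)) = 48 + 6*(94 + 33) = 48 + 6*127 = 48 + 762 = 810)
m(K, t) = 215 - 110*t
(-779 + 9791)/(-24157 - 1*(-1279)) + m(205, b) = (-779 + 9791)/(-24157 - 1*(-1279)) + (215 - 110*810) = 9012/(-24157 + 1279) + (215 - 89100) = 9012/(-22878) - 88885 = 9012*(-1/22878) - 88885 = -1502/3813 - 88885 = -338920007/3813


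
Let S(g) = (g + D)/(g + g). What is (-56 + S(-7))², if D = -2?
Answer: 600625/196 ≈ 3064.4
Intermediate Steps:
S(g) = (-2 + g)/(2*g) (S(g) = (g - 2)/(g + g) = (-2 + g)/((2*g)) = (-2 + g)*(1/(2*g)) = (-2 + g)/(2*g))
(-56 + S(-7))² = (-56 + (½)*(-2 - 7)/(-7))² = (-56 + (½)*(-⅐)*(-9))² = (-56 + 9/14)² = (-775/14)² = 600625/196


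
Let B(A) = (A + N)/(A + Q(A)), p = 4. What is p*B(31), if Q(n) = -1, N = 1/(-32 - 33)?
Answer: 4028/975 ≈ 4.1313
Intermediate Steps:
N = -1/65 (N = 1/(-65) = -1/65 ≈ -0.015385)
B(A) = (-1/65 + A)/(-1 + A) (B(A) = (A - 1/65)/(A - 1) = (-1/65 + A)/(-1 + A))
p*B(31) = 4*((-1/65 + 31)/(-1 + 31)) = 4*((2014/65)/30) = 4*((1/30)*(2014/65)) = 4*(1007/975) = 4028/975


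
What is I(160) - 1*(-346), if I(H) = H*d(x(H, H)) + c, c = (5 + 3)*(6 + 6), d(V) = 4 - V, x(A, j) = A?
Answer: -24518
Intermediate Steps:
c = 96 (c = 8*12 = 96)
I(H) = 96 + H*(4 - H) (I(H) = H*(4 - H) + 96 = 96 + H*(4 - H))
I(160) - 1*(-346) = (96 - 1*160*(-4 + 160)) - 1*(-346) = (96 - 1*160*156) + 346 = (96 - 24960) + 346 = -24864 + 346 = -24518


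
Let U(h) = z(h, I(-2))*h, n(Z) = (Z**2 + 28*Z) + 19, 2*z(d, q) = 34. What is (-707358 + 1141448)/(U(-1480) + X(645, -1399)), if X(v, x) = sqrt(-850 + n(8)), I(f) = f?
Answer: -131586800/7626821 - 5230*I*sqrt(543)/7626821 ≈ -17.253 - 0.015979*I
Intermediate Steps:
z(d, q) = 17 (z(d, q) = (1/2)*34 = 17)
n(Z) = 19 + Z**2 + 28*Z
X(v, x) = I*sqrt(543) (X(v, x) = sqrt(-850 + (19 + 8**2 + 28*8)) = sqrt(-850 + (19 + 64 + 224)) = sqrt(-850 + 307) = sqrt(-543) = I*sqrt(543))
U(h) = 17*h
(-707358 + 1141448)/(U(-1480) + X(645, -1399)) = (-707358 + 1141448)/(17*(-1480) + I*sqrt(543)) = 434090/(-25160 + I*sqrt(543))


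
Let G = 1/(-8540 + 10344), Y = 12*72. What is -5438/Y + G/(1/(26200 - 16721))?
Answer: -202537/194832 ≈ -1.0395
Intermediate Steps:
Y = 864
G = 1/1804 ≈ 0.00055432
-5438/Y + G/(1/(26200 - 16721)) = -5438/864 + 1/(1804*(1/(26200 - 16721))) = -5438*1/864 + 1/(1804*(1/9479)) = -2719/432 + 1/(1804*(1/9479)) = -2719/432 + (1/1804)*9479 = -2719/432 + 9479/1804 = -202537/194832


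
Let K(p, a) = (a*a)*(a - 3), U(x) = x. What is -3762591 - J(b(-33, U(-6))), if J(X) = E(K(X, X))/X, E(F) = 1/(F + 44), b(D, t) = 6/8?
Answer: -30872059411/8205 ≈ -3.7626e+6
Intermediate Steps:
b(D, t) = 3/4 (b(D, t) = 6*(1/8) = 3/4)
K(p, a) = a**2*(-3 + a)
E(F) = 1/(44 + F)
J(X) = 1/(X*(44 + X**2*(-3 + X))) (J(X) = 1/((44 + X**2*(-3 + X))*X) = 1/(X*(44 + X**2*(-3 + X))))
-3762591 - J(b(-33, U(-6))) = -3762591 - 1/(3/4*(44 + (3/4)**2*(-3 + 3/4))) = -3762591 - 4/(3*(44 + (9/16)*(-9/4))) = -3762591 - 4/(3*(44 - 81/64)) = -3762591 - 4/(3*2735/64) = -3762591 - 4*64/(3*2735) = -3762591 - 1*256/8205 = -3762591 - 256/8205 = -30872059411/8205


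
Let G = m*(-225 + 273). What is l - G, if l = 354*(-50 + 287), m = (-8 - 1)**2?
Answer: 80010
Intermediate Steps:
m = 81 (m = (-9)**2 = 81)
l = 83898 (l = 354*237 = 83898)
G = 3888 (G = 81*(-225 + 273) = 81*48 = 3888)
l - G = 83898 - 1*3888 = 83898 - 3888 = 80010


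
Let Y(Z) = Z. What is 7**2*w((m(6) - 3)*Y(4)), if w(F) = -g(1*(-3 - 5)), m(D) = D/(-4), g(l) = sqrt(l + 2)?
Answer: -49*I*sqrt(6) ≈ -120.03*I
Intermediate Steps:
g(l) = sqrt(2 + l)
m(D) = -D/4 (m(D) = D*(-1/4) = -D/4)
w(F) = -I*sqrt(6) (w(F) = -sqrt(2 + 1*(-3 - 5)) = -sqrt(2 + 1*(-8)) = -sqrt(2 - 8) = -sqrt(-6) = -I*sqrt(6))
7**2*w((m(6) - 3)*Y(4)) = 7**2*(-I*sqrt(6)) = 49*(-I*sqrt(6)) = -49*I*sqrt(6)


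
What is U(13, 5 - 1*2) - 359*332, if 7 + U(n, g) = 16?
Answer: -119179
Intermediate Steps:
U(n, g) = 9 (U(n, g) = -7 + 16 = 9)
U(13, 5 - 1*2) - 359*332 = 9 - 359*332 = 9 - 119188 = -119179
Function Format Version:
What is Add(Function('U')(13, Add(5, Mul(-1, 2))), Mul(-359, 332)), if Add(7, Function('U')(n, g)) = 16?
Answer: -119179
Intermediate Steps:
Function('U')(n, g) = 9 (Function('U')(n, g) = Add(-7, 16) = 9)
Add(Function('U')(13, Add(5, Mul(-1, 2))), Mul(-359, 332)) = Add(9, Mul(-359, 332)) = Add(9, -119188) = -119179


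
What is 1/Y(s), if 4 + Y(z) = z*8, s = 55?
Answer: 1/436 ≈ 0.0022936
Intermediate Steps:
Y(z) = -4 + 8*z (Y(z) = -4 + z*8 = -4 + 8*z)
1/Y(s) = 1/(-4 + 8*55) = 1/(-4 + 440) = 1/436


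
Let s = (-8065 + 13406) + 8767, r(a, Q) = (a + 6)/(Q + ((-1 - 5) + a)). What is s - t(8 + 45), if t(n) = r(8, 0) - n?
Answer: 14154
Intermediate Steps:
r(a, Q) = (6 + a)/(-6 + Q + a) (r(a, Q) = (6 + a)/(Q + (-6 + a)) = (6 + a)/(-6 + Q + a))
t(n) = 7 - n (t(n) = (6 + 8)/(-6 + 0 + 8) - n = 14/2 - n = (½)*14 - n = 7 - n)
s = 14108 (s = 5341 + 8767 = 14108)
s - t(8 + 45) = 14108 - (7 - (8 + 45)) = 14108 - (7 - 1*53) = 14108 - (7 - 53) = 14108 - 1*(-46) = 14108 + 46 = 14154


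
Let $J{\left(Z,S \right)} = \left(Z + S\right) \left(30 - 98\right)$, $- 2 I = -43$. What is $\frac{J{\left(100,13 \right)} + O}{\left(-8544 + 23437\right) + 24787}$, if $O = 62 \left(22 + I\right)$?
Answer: $- \frac{4987}{39680} \approx -0.12568$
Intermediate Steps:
$I = \frac{43}{2}$ ($I = \left(- \frac{1}{2}\right) \left(-43\right) = \frac{43}{2} \approx 21.5$)
$O = 2697$ ($O = 62 \left(22 + \frac{43}{2}\right) = 62 \cdot \frac{87}{2} = 2697$)
$J{\left(Z,S \right)} = - 68 S - 68 Z$ ($J{\left(Z,S \right)} = \left(S + Z\right) \left(-68\right) = - 68 S - 68 Z$)
$\frac{J{\left(100,13 \right)} + O}{\left(-8544 + 23437\right) + 24787} = \frac{\left(\left(-68\right) 13 - 6800\right) + 2697}{\left(-8544 + 23437\right) + 24787} = \frac{\left(-884 - 6800\right) + 2697}{14893 + 24787} = \frac{-7684 + 2697}{39680} = \left(-4987\right) \frac{1}{39680} = - \frac{4987}{39680}$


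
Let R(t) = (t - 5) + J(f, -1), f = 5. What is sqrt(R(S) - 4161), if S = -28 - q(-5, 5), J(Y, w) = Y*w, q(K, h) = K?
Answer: 3*I*sqrt(466) ≈ 64.761*I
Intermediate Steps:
S = -23 (S = -28 - 1*(-5) = -28 + 5 = -23)
R(t) = -10 + t (R(t) = (t - 5) + 5*(-1) = (-5 + t) - 5 = -10 + t)
sqrt(R(S) - 4161) = sqrt((-10 - 23) - 4161) = sqrt(-33 - 4161) = sqrt(-4194) = 3*I*sqrt(466)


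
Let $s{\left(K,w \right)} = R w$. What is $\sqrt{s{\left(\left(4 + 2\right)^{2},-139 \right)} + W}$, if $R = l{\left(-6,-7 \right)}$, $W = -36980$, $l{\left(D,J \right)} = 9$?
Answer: $i \sqrt{38231} \approx 195.53 i$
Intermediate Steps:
$R = 9$
$s{\left(K,w \right)} = 9 w$
$\sqrt{s{\left(\left(4 + 2\right)^{2},-139 \right)} + W} = \sqrt{9 \left(-139\right) - 36980} = \sqrt{-1251 - 36980} = \sqrt{-38231} = i \sqrt{38231}$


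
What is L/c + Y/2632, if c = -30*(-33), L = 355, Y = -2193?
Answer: -123671/260568 ≈ -0.47462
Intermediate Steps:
c = 990
L/c + Y/2632 = 355/990 - 2193/2632 = 355*(1/990) - 2193*1/2632 = 71/198 - 2193/2632 = -123671/260568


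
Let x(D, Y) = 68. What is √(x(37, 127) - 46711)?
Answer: I*√46643 ≈ 215.97*I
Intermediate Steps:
√(x(37, 127) - 46711) = √(68 - 46711) = √(-46643) = I*√46643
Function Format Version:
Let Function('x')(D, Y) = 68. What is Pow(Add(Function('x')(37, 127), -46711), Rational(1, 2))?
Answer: Mul(I, Pow(46643, Rational(1, 2))) ≈ Mul(215.97, I)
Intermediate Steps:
Pow(Add(Function('x')(37, 127), -46711), Rational(1, 2)) = Pow(Add(68, -46711), Rational(1, 2)) = Pow(-46643, Rational(1, 2)) = Mul(I, Pow(46643, Rational(1, 2)))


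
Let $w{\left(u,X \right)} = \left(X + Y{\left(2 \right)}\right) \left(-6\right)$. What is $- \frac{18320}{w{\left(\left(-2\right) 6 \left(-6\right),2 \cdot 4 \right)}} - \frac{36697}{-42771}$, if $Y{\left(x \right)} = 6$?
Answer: $\frac{21851313}{99799} \approx 218.95$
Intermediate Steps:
$w{\left(u,X \right)} = -36 - 6 X$ ($w{\left(u,X \right)} = \left(X + 6\right) \left(-6\right) = \left(6 + X\right) \left(-6\right) = -36 - 6 X$)
$- \frac{18320}{w{\left(\left(-2\right) 6 \left(-6\right),2 \cdot 4 \right)}} - \frac{36697}{-42771} = - \frac{18320}{-36 - 6 \cdot 2 \cdot 4} - \frac{36697}{-42771} = - \frac{18320}{-36 - 48} - - \frac{36697}{42771} = - \frac{18320}{-36 - 48} + \frac{36697}{42771} = - \frac{18320}{-84} + \frac{36697}{42771} = \left(-18320\right) \left(- \frac{1}{84}\right) + \frac{36697}{42771} = \frac{4580}{21} + \frac{36697}{42771} = \frac{21851313}{99799}$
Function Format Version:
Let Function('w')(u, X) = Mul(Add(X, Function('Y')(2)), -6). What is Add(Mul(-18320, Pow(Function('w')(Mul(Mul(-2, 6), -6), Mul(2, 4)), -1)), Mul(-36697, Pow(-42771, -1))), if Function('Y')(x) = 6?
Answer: Rational(21851313, 99799) ≈ 218.95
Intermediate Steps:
Function('w')(u, X) = Add(-36, Mul(-6, X)) (Function('w')(u, X) = Mul(Add(X, 6), -6) = Mul(Add(6, X), -6) = Add(-36, Mul(-6, X)))
Add(Mul(-18320, Pow(Function('w')(Mul(Mul(-2, 6), -6), Mul(2, 4)), -1)), Mul(-36697, Pow(-42771, -1))) = Add(Mul(-18320, Pow(Add(-36, Mul(-6, Mul(2, 4))), -1)), Mul(-36697, Pow(-42771, -1))) = Add(Mul(-18320, Pow(Add(-36, Mul(-6, 8)), -1)), Mul(-36697, Rational(-1, 42771))) = Add(Mul(-18320, Pow(Add(-36, -48), -1)), Rational(36697, 42771)) = Add(Mul(-18320, Pow(-84, -1)), Rational(36697, 42771)) = Add(Mul(-18320, Rational(-1, 84)), Rational(36697, 42771)) = Add(Rational(4580, 21), Rational(36697, 42771)) = Rational(21851313, 99799)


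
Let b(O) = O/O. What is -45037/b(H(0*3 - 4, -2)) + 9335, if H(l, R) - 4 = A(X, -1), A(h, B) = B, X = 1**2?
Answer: -35702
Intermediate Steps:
X = 1
H(l, R) = 3 (H(l, R) = 4 - 1 = 3)
b(O) = 1
-45037/b(H(0*3 - 4, -2)) + 9335 = -45037/1 + 9335 = -45037*1 + 9335 = -45037 + 9335 = -35702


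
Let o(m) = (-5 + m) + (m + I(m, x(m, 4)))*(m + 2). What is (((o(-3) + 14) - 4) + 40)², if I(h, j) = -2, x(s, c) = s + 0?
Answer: 2209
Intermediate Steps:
x(s, c) = s
o(m) = -5 + m + (-2 + m)*(2 + m) (o(m) = (-5 + m) + (m - 2)*(m + 2) = (-5 + m) + (-2 + m)*(2 + m) = -5 + m + (-2 + m)*(2 + m))
(((o(-3) + 14) - 4) + 40)² = ((((-9 - 3 + (-3)²) + 14) - 4) + 40)² = ((((-9 - 3 + 9) + 14) - 4) + 40)² = (((-3 + 14) - 4) + 40)² = ((11 - 4) + 40)² = (7 + 40)² = 47² = 2209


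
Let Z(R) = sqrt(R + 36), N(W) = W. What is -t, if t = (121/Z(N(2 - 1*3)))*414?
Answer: -50094*sqrt(35)/35 ≈ -8467.4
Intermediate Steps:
Z(R) = sqrt(36 + R)
t = 50094*sqrt(35)/35 (t = (121/(sqrt(36 + (2 - 1*3))))*414 = (121/(sqrt(36 + (2 - 3))))*414 = (121/(sqrt(36 - 1)))*414 = (121/(sqrt(35)))*414 = (121*(sqrt(35)/35))*414 = (121*sqrt(35)/35)*414 = 50094*sqrt(35)/35 ≈ 8467.4)
-t = -50094*sqrt(35)/35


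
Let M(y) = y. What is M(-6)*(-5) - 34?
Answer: -4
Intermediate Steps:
M(-6)*(-5) - 34 = -6*(-5) - 34 = 30 - 34 = -4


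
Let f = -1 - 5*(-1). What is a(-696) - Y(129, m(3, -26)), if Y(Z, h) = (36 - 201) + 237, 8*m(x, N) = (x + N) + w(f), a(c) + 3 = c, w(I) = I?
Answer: -771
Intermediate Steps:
f = 4 (f = -1 + 5 = 4)
a(c) = -3 + c
m(x, N) = ½ + N/8 + x/8 (m(x, N) = ((x + N) + 4)/8 = ((N + x) + 4)/8 = (4 + N + x)/8 = ½ + N/8 + x/8)
Y(Z, h) = 72 (Y(Z, h) = -165 + 237 = 72)
a(-696) - Y(129, m(3, -26)) = (-3 - 696) - 1*72 = -699 - 72 = -771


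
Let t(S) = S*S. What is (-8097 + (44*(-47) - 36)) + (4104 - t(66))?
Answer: -10453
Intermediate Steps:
t(S) = S**2
(-8097 + (44*(-47) - 36)) + (4104 - t(66)) = (-8097 + (44*(-47) - 36)) + (4104 - 1*66**2) = (-8097 + (-2068 - 36)) + (4104 - 1*4356) = (-8097 - 2104) + (4104 - 4356) = -10201 - 252 = -10453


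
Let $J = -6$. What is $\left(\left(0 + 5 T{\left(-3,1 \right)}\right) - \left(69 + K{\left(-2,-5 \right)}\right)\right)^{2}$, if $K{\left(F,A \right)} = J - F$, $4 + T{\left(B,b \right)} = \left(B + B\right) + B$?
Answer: $16900$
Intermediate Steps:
$T{\left(B,b \right)} = -4 + 3 B$ ($T{\left(B,b \right)} = -4 + \left(\left(B + B\right) + B\right) = -4 + \left(2 B + B\right) = -4 + 3 B$)
$K{\left(F,A \right)} = -6 - F$
$\left(\left(0 + 5 T{\left(-3,1 \right)}\right) - \left(69 + K{\left(-2,-5 \right)}\right)\right)^{2} = \left(\left(0 + 5 \left(-4 + 3 \left(-3\right)\right)\right) - \left(63 + 2\right)\right)^{2} = \left(\left(0 + 5 \left(-4 - 9\right)\right) - 65\right)^{2} = \left(\left(0 + 5 \left(-13\right)\right) - 65\right)^{2} = \left(\left(0 - 65\right) + \left(-69 + 4\right)\right)^{2} = \left(-65 - 65\right)^{2} = \left(-130\right)^{2} = 16900$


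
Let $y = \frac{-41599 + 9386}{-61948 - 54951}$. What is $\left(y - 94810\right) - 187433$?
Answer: $- \frac{32993892244}{116899} \approx -2.8224 \cdot 10^{5}$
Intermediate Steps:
$y = \frac{32213}{116899}$ ($y = - \frac{32213}{-116899} = \left(-32213\right) \left(- \frac{1}{116899}\right) = \frac{32213}{116899} \approx 0.27556$)
$\left(y - 94810\right) - 187433 = \left(\frac{32213}{116899} - 94810\right) - 187433 = - \frac{11083161977}{116899} - 187433 = - \frac{32993892244}{116899}$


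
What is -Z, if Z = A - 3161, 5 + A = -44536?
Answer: 47702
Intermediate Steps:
A = -44541 (A = -5 - 44536 = -44541)
Z = -47702 (Z = -44541 - 3161 = -47702)
-Z = -1*(-47702) = 47702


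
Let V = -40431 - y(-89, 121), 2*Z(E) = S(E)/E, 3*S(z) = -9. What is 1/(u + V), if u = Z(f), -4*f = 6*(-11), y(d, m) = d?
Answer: -11/443763 ≈ -2.4788e-5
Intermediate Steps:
S(z) = -3 (S(z) = (⅓)*(-9) = -3)
f = 33/2 (f = -3*(-11)/2 = -¼*(-66) = 33/2 ≈ 16.500)
Z(E) = -3/(2*E) (Z(E) = (-3/E)/2 = -3/(2*E))
V = -40342 (V = -40431 - 1*(-89) = -40431 + 89 = -40342)
u = -1/11 (u = -3/(2*33/2) = -3/2*2/33 = -1/11 ≈ -0.090909)
1/(u + V) = 1/(-1/11 - 40342) = 1/(-443763/11) = -11/443763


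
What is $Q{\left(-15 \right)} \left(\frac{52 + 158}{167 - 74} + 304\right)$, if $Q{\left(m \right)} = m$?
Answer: $- \frac{142410}{31} \approx -4593.9$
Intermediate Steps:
$Q{\left(-15 \right)} \left(\frac{52 + 158}{167 - 74} + 304\right) = - 15 \left(\frac{52 + 158}{167 - 74} + 304\right) = - 15 \left(\frac{210}{93} + 304\right) = - 15 \left(210 \cdot \frac{1}{93} + 304\right) = - 15 \left(\frac{70}{31} + 304\right) = \left(-15\right) \frac{9494}{31} = - \frac{142410}{31}$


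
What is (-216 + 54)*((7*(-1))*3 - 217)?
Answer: 38556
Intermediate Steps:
(-216 + 54)*((7*(-1))*3 - 217) = -162*(-7*3 - 217) = -162*(-21 - 217) = -162*(-238) = 38556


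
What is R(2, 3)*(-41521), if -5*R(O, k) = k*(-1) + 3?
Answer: 0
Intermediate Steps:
R(O, k) = -⅗ + k/5 (R(O, k) = -(k*(-1) + 3)/5 = -(-k + 3)/5 = -(3 - k)/5 = -⅗ + k/5)
R(2, 3)*(-41521) = (-⅗ + (⅕)*3)*(-41521) = (-⅗ + ⅗)*(-41521) = 0*(-41521) = 0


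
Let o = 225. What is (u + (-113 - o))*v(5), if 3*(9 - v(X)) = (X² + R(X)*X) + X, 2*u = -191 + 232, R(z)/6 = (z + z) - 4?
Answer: 38735/2 ≈ 19368.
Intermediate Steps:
R(z) = -24 + 12*z (R(z) = 6*((z + z) - 4) = 6*(2*z - 4) = 6*(-4 + 2*z) = -24 + 12*z)
u = 41/2 (u = (-191 + 232)/2 = (½)*41 = 41/2 ≈ 20.500)
v(X) = 9 - X/3 - X²/3 - X*(-24 + 12*X)/3 (v(X) = 9 - ((X² + (-24 + 12*X)*X) + X)/3 = 9 - ((X² + X*(-24 + 12*X)) + X)/3 = 9 - (X + X² + X*(-24 + 12*X))/3 = 9 + (-X/3 - X²/3 - X*(-24 + 12*X)/3) = 9 - X/3 - X²/3 - X*(-24 + 12*X)/3)
(u + (-113 - o))*v(5) = (41/2 + (-113 - 1*225))*(9 - 13/3*5² + (23/3)*5) = (41/2 + (-113 - 225))*(9 - 13/3*25 + 115/3) = (41/2 - 338)*(9 - 325/3 + 115/3) = -635/2*(-61) = 38735/2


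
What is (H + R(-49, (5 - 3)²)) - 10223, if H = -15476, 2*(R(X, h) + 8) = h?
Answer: -25705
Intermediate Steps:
R(X, h) = -8 + h/2
(H + R(-49, (5 - 3)²)) - 10223 = (-15476 + (-8 + (5 - 3)²/2)) - 10223 = (-15476 + (-8 + (½)*2²)) - 10223 = (-15476 + (-8 + (½)*4)) - 10223 = (-15476 + (-8 + 2)) - 10223 = (-15476 - 6) - 10223 = -15482 - 10223 = -25705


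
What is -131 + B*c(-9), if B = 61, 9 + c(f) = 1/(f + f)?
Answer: -12301/18 ≈ -683.39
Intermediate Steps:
c(f) = -9 + 1/(2*f) (c(f) = -9 + 1/(f + f) = -9 + 1/(2*f))
-131 + B*c(-9) = -131 + 61*(-9 + (½)/(-9)) = -131 + 61*(-9 + (½)*(-⅑)) = -131 + 61*(-9 - 1/18) = -131 + 61*(-163/18) = -131 - 9943/18 = -12301/18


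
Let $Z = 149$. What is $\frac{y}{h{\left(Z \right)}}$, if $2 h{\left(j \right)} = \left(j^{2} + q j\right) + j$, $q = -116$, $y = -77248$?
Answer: $- \frac{4544}{149} \approx -30.497$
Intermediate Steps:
$h{\left(j \right)} = \frac{j^{2}}{2} - \frac{115 j}{2}$ ($h{\left(j \right)} = \frac{\left(j^{2} - 116 j\right) + j}{2} = \frac{j^{2} - 115 j}{2} = \frac{j^{2}}{2} - \frac{115 j}{2}$)
$\frac{y}{h{\left(Z \right)}} = - \frac{77248}{\frac{1}{2} \cdot 149 \left(-115 + 149\right)} = - \frac{77248}{\frac{1}{2} \cdot 149 \cdot 34} = - \frac{77248}{2533} = \left(-77248\right) \frac{1}{2533} = - \frac{4544}{149}$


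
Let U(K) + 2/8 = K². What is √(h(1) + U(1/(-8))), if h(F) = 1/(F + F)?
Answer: √17/8 ≈ 0.51539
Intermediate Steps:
h(F) = 1/(2*F)
U(K) = -¼ + K²
√(h(1) + U(1/(-8))) = √((½)/1 + (-¼ + (1/(-8))²)) = √((½)*1 + (-¼ + (-⅛)²)) = √(½ + (-¼ + 1/64)) = √(½ - 15/64) = √(17/64) = √17/8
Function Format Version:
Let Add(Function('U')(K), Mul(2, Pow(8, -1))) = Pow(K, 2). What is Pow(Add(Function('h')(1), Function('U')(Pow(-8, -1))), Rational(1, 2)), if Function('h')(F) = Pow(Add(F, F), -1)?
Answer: Mul(Rational(1, 8), Pow(17, Rational(1, 2))) ≈ 0.51539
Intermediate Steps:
Function('h')(F) = Mul(Rational(1, 2), Pow(F, -1)) (Function('h')(F) = Pow(Mul(2, F), -1) = Mul(Rational(1, 2), Pow(F, -1)))
Function('U')(K) = Add(Rational(-1, 4), Pow(K, 2))
Pow(Add(Function('h')(1), Function('U')(Pow(-8, -1))), Rational(1, 2)) = Pow(Add(Mul(Rational(1, 2), Pow(1, -1)), Add(Rational(-1, 4), Pow(Pow(-8, -1), 2))), Rational(1, 2)) = Pow(Add(Mul(Rational(1, 2), 1), Add(Rational(-1, 4), Pow(Rational(-1, 8), 2))), Rational(1, 2)) = Pow(Add(Rational(1, 2), Add(Rational(-1, 4), Rational(1, 64))), Rational(1, 2)) = Pow(Add(Rational(1, 2), Rational(-15, 64)), Rational(1, 2)) = Pow(Rational(17, 64), Rational(1, 2)) = Mul(Rational(1, 8), Pow(17, Rational(1, 2)))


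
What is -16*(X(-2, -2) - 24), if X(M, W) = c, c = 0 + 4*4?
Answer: 128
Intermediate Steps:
c = 16 (c = 0 + 16 = 16)
X(M, W) = 16
-16*(X(-2, -2) - 24) = -16*(16 - 24) = -16*(-8) = 128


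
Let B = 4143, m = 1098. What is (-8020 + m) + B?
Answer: -2779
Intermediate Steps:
(-8020 + m) + B = (-8020 + 1098) + 4143 = -6922 + 4143 = -2779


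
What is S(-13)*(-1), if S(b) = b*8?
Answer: 104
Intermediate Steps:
S(b) = 8*b
S(-13)*(-1) = (8*(-13))*(-1) = -104*(-1) = 104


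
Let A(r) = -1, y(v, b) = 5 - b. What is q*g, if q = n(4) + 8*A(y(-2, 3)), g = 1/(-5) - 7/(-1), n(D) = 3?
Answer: -34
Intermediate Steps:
g = 34/5 (g = 1*(-⅕) - 7*(-1) = -⅕ + 7 = 34/5 ≈ 6.8000)
q = -5 (q = 3 + 8*(-1) = 3 - 8 = -5)
q*g = -5*34/5 = -34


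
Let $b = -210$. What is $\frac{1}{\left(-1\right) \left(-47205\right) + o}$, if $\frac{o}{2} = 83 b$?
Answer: $\frac{1}{12345} \approx 8.1004 \cdot 10^{-5}$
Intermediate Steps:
$o = -34860$ ($o = 2 \cdot 83 \left(-210\right) = 2 \left(-17430\right) = -34860$)
$\frac{1}{\left(-1\right) \left(-47205\right) + o} = \frac{1}{\left(-1\right) \left(-47205\right) - 34860} = \frac{1}{47205 - 34860} = \frac{1}{12345}$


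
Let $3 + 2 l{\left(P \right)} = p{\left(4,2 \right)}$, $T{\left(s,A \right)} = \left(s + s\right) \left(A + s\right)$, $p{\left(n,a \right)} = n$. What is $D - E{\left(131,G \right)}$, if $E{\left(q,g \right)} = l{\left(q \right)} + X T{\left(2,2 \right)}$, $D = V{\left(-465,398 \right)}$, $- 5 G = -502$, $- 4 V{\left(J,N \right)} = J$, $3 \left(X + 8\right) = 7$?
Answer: $\frac{2477}{12} \approx 206.42$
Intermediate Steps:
$X = - \frac{17}{3}$ ($X = -8 + \frac{1}{3} \cdot 7 = -8 + \frac{7}{3} = - \frac{17}{3} \approx -5.6667$)
$V{\left(J,N \right)} = - \frac{J}{4}$
$G = \frac{502}{5}$ ($G = \left(- \frac{1}{5}\right) \left(-502\right) = \frac{502}{5} \approx 100.4$)
$D = \frac{465}{4}$ ($D = \left(- \frac{1}{4}\right) \left(-465\right) = \frac{465}{4} \approx 116.25$)
$T{\left(s,A \right)} = 2 s \left(A + s\right)$
$l{\left(P \right)} = \frac{1}{2}$ ($l{\left(P \right)} = - \frac{3}{2} + \frac{1}{2} \cdot 4 = - \frac{3}{2} + 2 = \frac{1}{2}$)
$E{\left(q,g \right)} = - \frac{541}{6}$ ($E{\left(q,g \right)} = \frac{1}{2} - \frac{17 \cdot 2 \cdot 2 \left(2 + 2\right)}{3} = \frac{1}{2} - \frac{17 \cdot 2 \cdot 2 \cdot 4}{3} = \frac{1}{2} - \frac{272}{3} = - \frac{541}{6}$)
$D - E{\left(131,G \right)} = \frac{465}{4} - - \frac{541}{6} = \frac{465}{4} + \frac{541}{6} = \frac{2477}{12}$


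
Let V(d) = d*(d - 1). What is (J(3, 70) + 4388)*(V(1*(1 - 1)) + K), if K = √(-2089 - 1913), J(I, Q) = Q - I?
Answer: 4455*I*√4002 ≈ 2.8183e+5*I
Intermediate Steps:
K = I*√4002 (K = √(-4002) = I*√4002 ≈ 63.261*I)
V(d) = d*(-1 + d)
(J(3, 70) + 4388)*(V(1*(1 - 1)) + K) = ((70 - 1*3) + 4388)*((1*(1 - 1))*(-1 + 1*(1 - 1)) + I*√4002) = ((70 - 3) + 4388)*((1*0)*(-1 + 1*0) + I*√4002) = (67 + 4388)*(0*(-1 + 0) + I*√4002) = 4455*(0*(-1) + I*√4002) = 4455*(0 + I*√4002) = 4455*(I*√4002) = 4455*I*√4002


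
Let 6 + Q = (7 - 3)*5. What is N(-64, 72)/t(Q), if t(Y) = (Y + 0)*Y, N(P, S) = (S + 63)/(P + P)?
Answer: -135/25088 ≈ -0.0053811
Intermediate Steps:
Q = 14 (Q = -6 + (7 - 3)*5 = -6 + 4*5 = -6 + 20 = 14)
N(P, S) = (63 + S)/(2*P) (N(P, S) = (63 + S)/((2*P)) = (63 + S)*(1/(2*P)) = (63 + S)/(2*P))
t(Y) = Y**2 (t(Y) = Y*Y = Y**2)
N(-64, 72)/t(Q) = ((1/2)*(63 + 72)/(-64))/(14**2) = ((1/2)*(-1/64)*135)/196 = -135/128*1/196 = -135/25088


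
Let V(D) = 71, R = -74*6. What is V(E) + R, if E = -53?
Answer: -373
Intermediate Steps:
R = -444
V(E) + R = 71 - 444 = -373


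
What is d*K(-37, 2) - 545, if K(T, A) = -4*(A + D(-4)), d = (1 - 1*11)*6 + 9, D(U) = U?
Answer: -953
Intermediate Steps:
d = -51 (d = (1 - 11)*6 + 9 = -10*6 + 9 = -60 + 9 = -51)
K(T, A) = 16 - 4*A (K(T, A) = -4*(A - 4) = -4*(-4 + A) = 16 - 4*A)
d*K(-37, 2) - 545 = -51*(16 - 4*2) - 545 = -51*(16 - 8) - 545 = -51*8 - 545 = -408 - 545 = -953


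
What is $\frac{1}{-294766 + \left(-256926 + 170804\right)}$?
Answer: $- \frac{1}{380888} \approx -2.6254 \cdot 10^{-6}$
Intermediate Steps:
$\frac{1}{-294766 + \left(-256926 + 170804\right)} = \frac{1}{-294766 - 86122} = \frac{1}{-380888} = - \frac{1}{380888}$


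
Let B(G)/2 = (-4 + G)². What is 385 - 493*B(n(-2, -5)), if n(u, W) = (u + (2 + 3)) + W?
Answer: -35111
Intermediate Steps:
n(u, W) = 5 + W + u (n(u, W) = (u + 5) + W = (5 + u) + W = 5 + W + u)
B(G) = 2*(-4 + G)²
385 - 493*B(n(-2, -5)) = 385 - 986*(-4 + (5 - 5 - 2))² = 385 - 986*(-4 - 2)² = 385 - 986*(-6)² = 385 - 986*36 = 385 - 493*72 = 385 - 35496 = -35111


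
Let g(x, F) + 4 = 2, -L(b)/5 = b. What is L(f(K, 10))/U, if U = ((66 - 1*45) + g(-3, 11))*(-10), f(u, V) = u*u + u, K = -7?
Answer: 21/19 ≈ 1.1053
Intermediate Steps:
f(u, V) = u + u**2 (f(u, V) = u**2 + u = u + u**2)
L(b) = -5*b
g(x, F) = -2 (g(x, F) = -4 + 2 = -2)
U = -190 (U = ((66 - 1*45) - 2)*(-10) = ((66 - 45) - 2)*(-10) = (21 - 2)*(-10) = 19*(-10) = -190)
L(f(K, 10))/U = -(-35)*(1 - 7)/(-190) = -(-35)*(-6)*(-1/190) = -5*42*(-1/190) = -210*(-1/190) = 21/19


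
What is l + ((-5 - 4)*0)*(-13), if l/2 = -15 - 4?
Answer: -38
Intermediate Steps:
l = -38 (l = 2*(-15 - 4) = 2*(-19) = -38)
l + ((-5 - 4)*0)*(-13) = -38 + ((-5 - 4)*0)*(-13) = -38 - 9*0*(-13) = -38 + 0*(-13) = -38 + 0 = -38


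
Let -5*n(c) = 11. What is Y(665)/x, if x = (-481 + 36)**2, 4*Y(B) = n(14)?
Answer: -11/3960500 ≈ -2.7774e-6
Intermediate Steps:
n(c) = -11/5 (n(c) = -1/5*11 = -11/5)
Y(B) = -11/20 (Y(B) = (1/4)*(-11/5) = -11/20)
x = 198025 (x = (-445)**2 = 198025)
Y(665)/x = -11/20/198025 = -11/20*1/198025 = -11/3960500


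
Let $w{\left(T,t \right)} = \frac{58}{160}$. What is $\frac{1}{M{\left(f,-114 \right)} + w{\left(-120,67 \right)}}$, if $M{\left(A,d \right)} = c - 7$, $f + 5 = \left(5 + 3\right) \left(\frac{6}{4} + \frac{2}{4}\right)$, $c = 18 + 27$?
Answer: $\frac{80}{3069} \approx 0.026067$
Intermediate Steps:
$w{\left(T,t \right)} = \frac{29}{80}$ ($w{\left(T,t \right)} = 58 \cdot \frac{1}{160} = \frac{29}{80}$)
$c = 45$
$f = 11$ ($f = -5 + \left(5 + 3\right) \left(\frac{6}{4} + \frac{2}{4}\right) = -5 + 8 \left(6 \cdot \frac{1}{4} + 2 \cdot \frac{1}{4}\right) = -5 + 8 \left(\frac{3}{2} + \frac{1}{2}\right) = -5 + 8 \cdot 2 = -5 + 16 = 11$)
$M{\left(A,d \right)} = 38$ ($M{\left(A,d \right)} = 45 - 7 = 38$)
$\frac{1}{M{\left(f,-114 \right)} + w{\left(-120,67 \right)}} = \frac{1}{38 + \frac{29}{80}} = \frac{1}{\frac{3069}{80}} = \frac{80}{3069}$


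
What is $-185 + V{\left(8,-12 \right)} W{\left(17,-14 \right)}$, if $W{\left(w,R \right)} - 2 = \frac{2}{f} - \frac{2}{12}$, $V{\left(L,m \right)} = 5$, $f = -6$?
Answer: $- \frac{355}{2} \approx -177.5$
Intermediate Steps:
$W{\left(w,R \right)} = \frac{3}{2}$ ($W{\left(w,R \right)} = 2 + \left(\frac{2}{-6} - \frac{2}{12}\right) = 2 + \left(2 \left(- \frac{1}{6}\right) - \frac{1}{6}\right) = 2 - \frac{1}{2} = \frac{3}{2}$)
$-185 + V{\left(8,-12 \right)} W{\left(17,-14 \right)} = -185 + 5 \cdot \frac{3}{2} = -185 + \frac{15}{2} = - \frac{355}{2}$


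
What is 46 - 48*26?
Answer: -1202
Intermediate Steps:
46 - 48*26 = 46 - 1248 = -1202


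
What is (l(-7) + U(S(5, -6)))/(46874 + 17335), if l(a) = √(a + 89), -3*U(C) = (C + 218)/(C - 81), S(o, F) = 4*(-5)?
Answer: 22/2161703 + √82/64209 ≈ 0.00015121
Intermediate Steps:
S(o, F) = -20
U(C) = -(218 + C)/(3*(-81 + C)) (U(C) = -(C + 218)/(3*(C - 81)) = -(218 + C)/(3*(-81 + C)))
l(a) = √(89 + a)
(l(-7) + U(S(5, -6)))/(46874 + 17335) = (√(89 - 7) + (-218 - 1*(-20))/(3*(-81 - 20)))/(46874 + 17335) = (√82 + (⅓)*(-218 + 20)/(-101))/64209 = (√82 + (⅓)*(-1/101)*(-198))*(1/64209) = (√82 + 66/101)*(1/64209) = (66/101 + √82)*(1/64209) = 22/2161703 + √82/64209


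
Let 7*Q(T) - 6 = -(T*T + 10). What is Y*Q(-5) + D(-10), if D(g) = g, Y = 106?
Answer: -3144/7 ≈ -449.14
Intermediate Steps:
Q(T) = -4/7 - T**2/7 (Q(T) = 6/7 + (-(T*T + 10))/7 = 6/7 + (-(T**2 + 10))/7 = 6/7 + (-(10 + T**2))/7 = 6/7 + (-10 - T**2)/7 = 6/7 + (-10/7 - T**2/7) = -4/7 - T**2/7)
Y*Q(-5) + D(-10) = 106*(-4/7 - 1/7*(-5)**2) - 10 = 106*(-4/7 - 1/7*25) - 10 = 106*(-4/7 - 25/7) - 10 = 106*(-29/7) - 10 = -3074/7 - 10 = -3144/7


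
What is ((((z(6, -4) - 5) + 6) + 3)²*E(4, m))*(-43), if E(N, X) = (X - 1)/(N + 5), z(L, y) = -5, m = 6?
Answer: -215/9 ≈ -23.889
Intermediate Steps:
E(N, X) = (-1 + X)/(5 + N)
((((z(6, -4) - 5) + 6) + 3)²*E(4, m))*(-43) = ((((-5 - 5) + 6) + 3)²*((-1 + 6)/(5 + 4)))*(-43) = (((-10 + 6) + 3)²*(5/9))*(-43) = ((-4 + 3)²*((⅑)*5))*(-43) = ((-1)²*(5/9))*(-43) = (1*(5/9))*(-43) = (5/9)*(-43) = -215/9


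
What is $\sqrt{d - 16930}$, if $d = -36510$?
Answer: $8 i \sqrt{835} \approx 231.17 i$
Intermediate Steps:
$\sqrt{d - 16930} = \sqrt{-36510 - 16930} = \sqrt{-53440} = 8 i \sqrt{835}$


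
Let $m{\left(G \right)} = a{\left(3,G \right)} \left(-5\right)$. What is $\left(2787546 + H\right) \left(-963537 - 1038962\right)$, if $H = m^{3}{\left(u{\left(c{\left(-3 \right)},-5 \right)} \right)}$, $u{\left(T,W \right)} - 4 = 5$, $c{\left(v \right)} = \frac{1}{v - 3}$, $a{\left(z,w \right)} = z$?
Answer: $-5575299643329$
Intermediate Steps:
$c{\left(v \right)} = \frac{1}{-3 + v}$
$u{\left(T,W \right)} = 9$ ($u{\left(T,W \right)} = 4 + 5 = 9$)
$m{\left(G \right)} = -15$ ($m{\left(G \right)} = 3 \left(-5\right) = -15$)
$H = -3375$ ($H = \left(-15\right)^{3} = -3375$)
$\left(2787546 + H\right) \left(-963537 - 1038962\right) = \left(2787546 - 3375\right) \left(-963537 - 1038962\right) = 2784171 \left(-2002499\right) = -5575299643329$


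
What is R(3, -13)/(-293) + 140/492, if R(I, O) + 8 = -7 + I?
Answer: 11731/36039 ≈ 0.32551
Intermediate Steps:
R(I, O) = -15 + I (R(I, O) = -8 + (-7 + I) = -15 + I)
R(3, -13)/(-293) + 140/492 = (-15 + 3)/(-293) + 140/492 = -12*(-1/293) + 140*(1/492) = 12/293 + 35/123 = 11731/36039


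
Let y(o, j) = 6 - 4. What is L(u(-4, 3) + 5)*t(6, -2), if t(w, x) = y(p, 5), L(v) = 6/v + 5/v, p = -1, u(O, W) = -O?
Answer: 22/9 ≈ 2.4444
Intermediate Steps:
y(o, j) = 2
L(v) = 11/v
t(w, x) = 2
L(u(-4, 3) + 5)*t(6, -2) = (11/(-1*(-4) + 5))*2 = (11/(4 + 5))*2 = (11/9)*2 = 22/9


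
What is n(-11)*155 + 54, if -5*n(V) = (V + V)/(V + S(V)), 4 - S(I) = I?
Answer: 449/2 ≈ 224.50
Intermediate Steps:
S(I) = 4 - I
n(V) = -V/10 (n(V) = -(V + V)/(5*(V + (4 - V))) = -2*V/(5*4) = -V/10)
n(-11)*155 + 54 = -⅒*(-11)*155 + 54 = (11/10)*155 + 54 = 341/2 + 54 = 449/2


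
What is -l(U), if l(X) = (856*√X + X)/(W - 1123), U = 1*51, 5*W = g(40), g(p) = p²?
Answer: 51/803 + 856*√51/803 ≈ 7.6763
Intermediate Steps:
W = 320 (W = (⅕)*40² = (⅕)*1600 = 320)
U = 51
l(X) = -856*√X/803 - X/803 (l(X) = (856*√X + X)/(320 - 1123) = (X + 856*√X)/(-803) = (X + 856*√X)*(-1/803) = -856*√X/803 - X/803)
-l(U) = -(-856*√51/803 - 1/803*51) = -(-856*√51/803 - 51/803) = -(-51/803 - 856*√51/803) = 51/803 + 856*√51/803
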